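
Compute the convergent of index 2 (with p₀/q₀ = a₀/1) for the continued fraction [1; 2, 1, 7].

4/3

Using pₖ = aₖpₖ₋₁ + pₖ₋₂, qₖ = aₖqₖ₋₁ + qₖ₋₂ (with p₋₁=1, p₋₂=0, q₋₁=0, q₋₂=1):
  k=0: a=1, p=1, q=1
  k=1: a=2, p=3, q=2
  k=2: a=1, p=4, q=3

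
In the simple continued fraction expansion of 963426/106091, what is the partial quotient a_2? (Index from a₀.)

3

963426 = 9·106091 + 8607   →  a_0 = 9
106091 = 12·8607 + 2807   →  a_1 = 12
8607 = 3·2807 + 186   →  a_2 = 3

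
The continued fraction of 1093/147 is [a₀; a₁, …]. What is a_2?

1093 = 7·147 + 64   →  a_0 = 7
147 = 2·64 + 19   →  a_1 = 2
64 = 3·19 + 7   →  a_2 = 3

3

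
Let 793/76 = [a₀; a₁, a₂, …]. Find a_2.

3

793 = 10·76 + 33   →  a_0 = 10
76 = 2·33 + 10   →  a_1 = 2
33 = 3·10 + 3   →  a_2 = 3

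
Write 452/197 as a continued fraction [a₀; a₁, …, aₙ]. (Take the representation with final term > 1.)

[2; 3, 2, 1, 1, 11]

452 = 2·197 + 58
197 = 3·58 + 23
58 = 2·23 + 12
23 = 1·12 + 11
12 = 1·11 + 1
11 = 11·1 + 0  (stop)
So 452/197 = [2; 3, 2, 1, 1, 11].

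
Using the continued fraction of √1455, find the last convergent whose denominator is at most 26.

267/7

√1455 = [38; 6, 1, 11, 1, 6, 76, …] (period length 6).
Convergents:
  p_0/q_0 = 38/1
  p_1/q_1 = 229/6
  p_2/q_2 = 267/7
  p_3/q_3 = 3166/83
q_2 = 7 ≤ 26 < 83 = q_3, so the answer is 267/7.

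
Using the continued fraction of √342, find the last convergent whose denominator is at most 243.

√342 = [18; 2, 36, …] (period length 2).
Convergents:
  p_0/q_0 = 18/1
  p_1/q_1 = 37/2
  p_2/q_2 = 1350/73
  p_3/q_3 = 2737/148
  p_4/q_4 = 99882/5401
q_3 = 148 ≤ 243 < 5401 = q_4, so the answer is 2737/148.

2737/148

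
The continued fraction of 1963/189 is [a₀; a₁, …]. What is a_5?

1963 = 10·189 + 73   →  a_0 = 10
189 = 2·73 + 43   →  a_1 = 2
73 = 1·43 + 30   →  a_2 = 1
43 = 1·30 + 13   →  a_3 = 1
30 = 2·13 + 4   →  a_4 = 2
13 = 3·4 + 1   →  a_5 = 3

3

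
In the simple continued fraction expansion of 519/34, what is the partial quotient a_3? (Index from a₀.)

519 = 15·34 + 9   →  a_0 = 15
34 = 3·9 + 7   →  a_1 = 3
9 = 1·7 + 2   →  a_2 = 1
7 = 3·2 + 1   →  a_3 = 3

3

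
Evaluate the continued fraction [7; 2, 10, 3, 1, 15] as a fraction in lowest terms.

10131/1355

Using pₖ = aₖpₖ₋₁ + pₖ₋₂ and qₖ = aₖqₖ₋₁ + qₖ₋₂:
  k=0: a=7, p=7, q=1
  k=1: a=2, p=15, q=2
  k=2: a=10, p=157, q=21
  k=3: a=3, p=486, q=65
  k=4: a=1, p=643, q=86
  k=5: a=15, p=10131, q=1355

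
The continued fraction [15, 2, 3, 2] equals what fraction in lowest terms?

Fold from the inside: start with 2/1.
  3 + 1/2 = 7/2
  2 + 2/7 = 16/7
  15 + 7/16 = 247/16

247/16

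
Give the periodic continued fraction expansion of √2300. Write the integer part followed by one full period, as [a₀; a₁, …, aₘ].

a₀ = ⌊√2300⌋ = 47.

[47; 1, 22, 1, 94]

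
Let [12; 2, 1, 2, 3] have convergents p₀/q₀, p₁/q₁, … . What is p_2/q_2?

Using pₖ = aₖpₖ₋₁ + pₖ₋₂, qₖ = aₖqₖ₋₁ + qₖ₋₂ (with p₋₁=1, p₋₂=0, q₋₁=0, q₋₂=1):
  k=0: a=12, p=12, q=1
  k=1: a=2, p=25, q=2
  k=2: a=1, p=37, q=3

37/3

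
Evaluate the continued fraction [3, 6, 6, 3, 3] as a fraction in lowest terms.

1227/388

Using pₖ = aₖpₖ₋₁ + pₖ₋₂ and qₖ = aₖqₖ₋₁ + qₖ₋₂:
  k=0: a=3, p=3, q=1
  k=1: a=6, p=19, q=6
  k=2: a=6, p=117, q=37
  k=3: a=3, p=370, q=117
  k=4: a=3, p=1227, q=388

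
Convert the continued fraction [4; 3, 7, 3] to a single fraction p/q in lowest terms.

Using pₖ = aₖpₖ₋₁ + pₖ₋₂ and qₖ = aₖqₖ₋₁ + qₖ₋₂:
  k=0: a=4, p=4, q=1
  k=1: a=3, p=13, q=3
  k=2: a=7, p=95, q=22
  k=3: a=3, p=298, q=69

298/69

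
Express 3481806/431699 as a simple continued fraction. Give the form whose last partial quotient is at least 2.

3481806 = 8×431699 + 28214
431699 = 15×28214 + 8489
28214 = 3×8489 + 2747
8489 = 3×2747 + 248
2747 = 11×248 + 19
248 = 13×19 + 1
19 = 19×1 + 0  (stop)
So 3481806/431699 = [8; 15, 3, 3, 11, 13, 19].

[8; 15, 3, 3, 11, 13, 19]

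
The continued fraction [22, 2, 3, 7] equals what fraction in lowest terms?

1144/51

Fold from the inside: start with 7/1.
  3 + 1/7 = 22/7
  2 + 7/22 = 51/22
  22 + 22/51 = 1144/51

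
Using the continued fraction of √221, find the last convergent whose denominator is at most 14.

104/7

√221 = [14; 1, 6, 2, 6, 1, 28, …] (period length 6).
Convergents:
  p_0/q_0 = 14/1
  p_1/q_1 = 15/1
  p_2/q_2 = 104/7
  p_3/q_3 = 223/15
q_2 = 7 ≤ 14 < 15 = q_3, so the answer is 104/7.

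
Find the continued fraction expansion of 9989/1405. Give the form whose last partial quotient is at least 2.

[7; 9, 8, 9, 2]

9989 = 7×1405 + 154
1405 = 9×154 + 19
154 = 8×19 + 2
19 = 9×2 + 1
2 = 2×1 + 0  (stop)
So 9989/1405 = [7; 9, 8, 9, 2].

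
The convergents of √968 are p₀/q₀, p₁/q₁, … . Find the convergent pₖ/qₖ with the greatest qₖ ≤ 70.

√968 = [31; 8, 1, 6, 1, 8, 62, …] (period length 6).
Convergents:
  p_0/q_0 = 31/1
  p_1/q_1 = 249/8
  p_2/q_2 = 280/9
  p_3/q_3 = 1929/62
  p_4/q_4 = 2209/71
q_3 = 62 ≤ 70 < 71 = q_4, so the answer is 1929/62.

1929/62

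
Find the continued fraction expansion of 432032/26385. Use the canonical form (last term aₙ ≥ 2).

[16; 2, 1, 2, 18, 19, 1, 8]

432032 = 16·26385 + 9872
26385 = 2·9872 + 6641
9872 = 1·6641 + 3231
6641 = 2·3231 + 179
3231 = 18·179 + 9
179 = 19·9 + 8
9 = 1·8 + 1
8 = 8·1 + 0  (stop)
So 432032/26385 = [16; 2, 1, 2, 18, 19, 1, 8].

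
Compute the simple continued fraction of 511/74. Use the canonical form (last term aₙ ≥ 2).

[6; 1, 9, 1, 1, 3]

511 = 6*74 + 67
74 = 1*67 + 7
67 = 9*7 + 4
7 = 1*4 + 3
4 = 1*3 + 1
3 = 3*1 + 0  (stop)
So 511/74 = [6; 1, 9, 1, 1, 3].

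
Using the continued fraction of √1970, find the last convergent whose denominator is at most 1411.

√1970 = [44; 2, 1, 1, 2, 88, …] (period length 5).
Convergents:
  p_0/q_0 = 44/1
  p_1/q_1 = 89/2
  p_2/q_2 = 133/3
  p_3/q_3 = 222/5
  p_4/q_4 = 577/13
  p_5/q_5 = 50998/1149
  p_6/q_6 = 102573/2311
q_5 = 1149 ≤ 1411 < 2311 = q_6, so the answer is 50998/1149.

50998/1149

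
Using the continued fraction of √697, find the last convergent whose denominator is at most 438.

√697 = [26; 2, 2, 52, …] (period length 3).
Convergents:
  p_0/q_0 = 26/1
  p_1/q_1 = 53/2
  p_2/q_2 = 132/5
  p_3/q_3 = 6917/262
  p_4/q_4 = 13966/529
q_3 = 262 ≤ 438 < 529 = q_4, so the answer is 6917/262.

6917/262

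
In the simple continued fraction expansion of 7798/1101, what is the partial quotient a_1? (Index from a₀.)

7798 = 7·1101 + 91   →  a_0 = 7
1101 = 12·91 + 9   →  a_1 = 12

12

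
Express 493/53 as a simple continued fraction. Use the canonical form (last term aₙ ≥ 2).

493 = 9·53 + 16
53 = 3·16 + 5
16 = 3·5 + 1
5 = 5·1 + 0  (stop)
So 493/53 = [9; 3, 3, 5].

[9; 3, 3, 5]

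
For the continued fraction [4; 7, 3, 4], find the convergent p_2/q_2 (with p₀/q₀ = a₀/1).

Using pₖ = aₖpₖ₋₁ + pₖ₋₂, qₖ = aₖqₖ₋₁ + qₖ₋₂ (with p₋₁=1, p₋₂=0, q₋₁=0, q₋₂=1):
  k=0: a=4, p=4, q=1
  k=1: a=7, p=29, q=7
  k=2: a=3, p=91, q=22

91/22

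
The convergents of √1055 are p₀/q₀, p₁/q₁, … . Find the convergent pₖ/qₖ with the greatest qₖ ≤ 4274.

108908/3353

√1055 = [32; 2, 12, 2, 64, …] (period length 4).
Convergents:
  p_0/q_0 = 32/1
  p_1/q_1 = 65/2
  p_2/q_2 = 812/25
  p_3/q_3 = 1689/52
  p_4/q_4 = 108908/3353
  p_5/q_5 = 219505/6758
q_4 = 3353 ≤ 4274 < 6758 = q_5, so the answer is 108908/3353.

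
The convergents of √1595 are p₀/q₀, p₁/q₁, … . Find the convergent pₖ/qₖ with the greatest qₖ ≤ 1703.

√1595 = [39; 1, 14, 1, 78, …] (period length 4).
Convergents:
  p_0/q_0 = 39/1
  p_1/q_1 = 40/1
  p_2/q_2 = 599/15
  p_3/q_3 = 639/16
  p_4/q_4 = 50441/1263
  p_5/q_5 = 51080/1279
  p_6/q_6 = 765561/19169
q_5 = 1279 ≤ 1703 < 19169 = q_6, so the answer is 51080/1279.

51080/1279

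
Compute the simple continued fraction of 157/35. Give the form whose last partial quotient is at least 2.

[4; 2, 17]

157 = 4*35 + 17
35 = 2*17 + 1
17 = 17*1 + 0  (stop)
So 157/35 = [4; 2, 17].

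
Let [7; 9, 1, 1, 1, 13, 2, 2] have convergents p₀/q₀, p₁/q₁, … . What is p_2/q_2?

Using pₖ = aₖpₖ₋₁ + pₖ₋₂, qₖ = aₖqₖ₋₁ + qₖ₋₂ (with p₋₁=1, p₋₂=0, q₋₁=0, q₋₂=1):
  k=0: a=7, p=7, q=1
  k=1: a=9, p=64, q=9
  k=2: a=1, p=71, q=10

71/10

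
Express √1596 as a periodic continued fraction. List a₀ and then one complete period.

[39; 1, 18, 1, 78]

a₀ = ⌊√1596⌋ = 39.
With m₀=0, d₀=1 and mₖ₊₁ = dₖaₖ − mₖ, dₖ₊₁ = (n − mₖ₊₁²)/dₖ, aₖ₊₁ = ⌊(a₀+mₖ₊₁)/dₖ₊₁⌋:
  k=1: m=39, d=75, a=1
  k=2: m=36, d=4, a=18
  k=3: m=36, d=75, a=1
  k=4: m=39, d=1, a=78
d=1 and a=2a₀=78 at k=4, so the next step gives (m, d) = (39, 75) again — its k=1 value — and the period has length 4.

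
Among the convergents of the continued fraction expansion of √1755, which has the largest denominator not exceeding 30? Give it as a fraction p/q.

1173/28

√1755 = [41; 1, 8, 3, 8, 1, 82, …] (period length 6).
Convergents:
  p_0/q_0 = 41/1
  p_1/q_1 = 42/1
  p_2/q_2 = 377/9
  p_3/q_3 = 1173/28
  p_4/q_4 = 9761/233
q_3 = 28 ≤ 30 < 233 = q_4, so the answer is 1173/28.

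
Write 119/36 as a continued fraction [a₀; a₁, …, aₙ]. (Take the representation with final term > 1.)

[3; 3, 3, 1, 2]

119 = 3*36 + 11
36 = 3*11 + 3
11 = 3*3 + 2
3 = 1*2 + 1
2 = 2*1 + 0  (stop)
So 119/36 = [3; 3, 3, 1, 2].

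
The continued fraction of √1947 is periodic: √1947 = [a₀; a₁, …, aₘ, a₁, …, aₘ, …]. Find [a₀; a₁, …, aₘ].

[44; 8, 88]

a₀ = ⌊√1947⌋ = 44.
With m₀=0, d₀=1 and mₖ₊₁ = dₖaₖ − mₖ, dₖ₊₁ = (n − mₖ₊₁²)/dₖ, aₖ₊₁ = ⌊(a₀+mₖ₊₁)/dₖ₊₁⌋:
  k=1: m=44, d=11, a=8
  k=2: m=44, d=1, a=88
d=1 and a=2a₀=88 at k=2, so the next step gives (m, d) = (44, 11) again — its k=1 value — and the period has length 2.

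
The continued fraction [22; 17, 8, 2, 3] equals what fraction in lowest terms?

22279/1010

Fold from the inside: start with 3/1.
  2 + 1/3 = 7/3
  8 + 3/7 = 59/7
  17 + 7/59 = 1010/59
  22 + 59/1010 = 22279/1010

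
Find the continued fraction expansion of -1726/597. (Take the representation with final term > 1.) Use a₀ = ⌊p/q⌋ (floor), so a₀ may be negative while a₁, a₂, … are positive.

-1726 = -3*597 + 65
597 = 9*65 + 12
65 = 5*12 + 5
12 = 2*5 + 2
5 = 2*2 + 1
2 = 2*1 + 0  (stop)
So -1726/597 = [-3; 9, 5, 2, 2, 2].

[-3; 9, 5, 2, 2, 2]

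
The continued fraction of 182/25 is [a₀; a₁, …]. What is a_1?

3

182 = 7·25 + 7   →  a_0 = 7
25 = 3·7 + 4   →  a_1 = 3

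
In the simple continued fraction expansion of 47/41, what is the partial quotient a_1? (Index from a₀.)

6

47 = 1·41 + 6   →  a_0 = 1
41 = 6·6 + 5   →  a_1 = 6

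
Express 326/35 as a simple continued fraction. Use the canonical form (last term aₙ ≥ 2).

[9; 3, 5, 2]

326 = 9*35 + 11
35 = 3*11 + 2
11 = 5*2 + 1
2 = 2*1 + 0  (stop)
So 326/35 = [9; 3, 5, 2].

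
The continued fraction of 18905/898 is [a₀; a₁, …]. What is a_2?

9

18905 = 21·898 + 47   →  a_0 = 21
898 = 19·47 + 5   →  a_1 = 19
47 = 9·5 + 2   →  a_2 = 9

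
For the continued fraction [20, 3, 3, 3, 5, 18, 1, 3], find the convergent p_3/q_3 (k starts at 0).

Using pₖ = aₖpₖ₋₁ + pₖ₋₂, qₖ = aₖqₖ₋₁ + qₖ₋₂ (with p₋₁=1, p₋₂=0, q₋₁=0, q₋₂=1):
  k=0: a=20, p=20, q=1
  k=1: a=3, p=61, q=3
  k=2: a=3, p=203, q=10
  k=3: a=3, p=670, q=33

670/33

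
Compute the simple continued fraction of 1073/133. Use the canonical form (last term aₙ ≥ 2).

[8; 14, 1, 3, 2]

1073 = 8×133 + 9
133 = 14×9 + 7
9 = 1×7 + 2
7 = 3×2 + 1
2 = 2×1 + 0  (stop)
So 1073/133 = [8; 14, 1, 3, 2].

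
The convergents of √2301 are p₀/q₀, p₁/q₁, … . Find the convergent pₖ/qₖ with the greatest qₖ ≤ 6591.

√2301 = [47; 1, 30, 1, 94, …] (period length 4).
Convergents:
  p_0/q_0 = 47/1
  p_1/q_1 = 48/1
  p_2/q_2 = 1487/31
  p_3/q_3 = 1535/32
  p_4/q_4 = 145777/3039
  p_5/q_5 = 147312/3071
  p_6/q_6 = 4565137/95169
q_5 = 3071 ≤ 6591 < 95169 = q_6, so the answer is 147312/3071.

147312/3071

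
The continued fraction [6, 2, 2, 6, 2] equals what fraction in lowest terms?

Using pₖ = aₖpₖ₋₁ + pₖ₋₂ and qₖ = aₖqₖ₋₁ + qₖ₋₂:
  k=0: a=6, p=6, q=1
  k=1: a=2, p=13, q=2
  k=2: a=2, p=32, q=5
  k=3: a=6, p=205, q=32
  k=4: a=2, p=442, q=69

442/69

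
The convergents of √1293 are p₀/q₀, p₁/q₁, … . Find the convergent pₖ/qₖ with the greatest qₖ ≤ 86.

√1293 = [35; 1, 22, 1, 70, …] (period length 4).
Convergents:
  p_0/q_0 = 35/1
  p_1/q_1 = 36/1
  p_2/q_2 = 827/23
  p_3/q_3 = 863/24
  p_4/q_4 = 61237/1703
q_3 = 24 ≤ 86 < 1703 = q_4, so the answer is 863/24.

863/24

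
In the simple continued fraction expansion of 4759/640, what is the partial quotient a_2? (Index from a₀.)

4759 = 7·640 + 279   →  a_0 = 7
640 = 2·279 + 82   →  a_1 = 2
279 = 3·82 + 33   →  a_2 = 3

3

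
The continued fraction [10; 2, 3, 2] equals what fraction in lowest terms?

Using pₖ = aₖpₖ₋₁ + pₖ₋₂ and qₖ = aₖqₖ₋₁ + qₖ₋₂:
  k=0: a=10, p=10, q=1
  k=1: a=2, p=21, q=2
  k=2: a=3, p=73, q=7
  k=3: a=2, p=167, q=16

167/16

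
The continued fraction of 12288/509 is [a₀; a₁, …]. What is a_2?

14

12288 = 24·509 + 72   →  a_0 = 24
509 = 7·72 + 5   →  a_1 = 7
72 = 14·5 + 2   →  a_2 = 14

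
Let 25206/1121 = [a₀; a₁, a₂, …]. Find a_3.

2

25206 = 22·1121 + 544   →  a_0 = 22
1121 = 2·544 + 33   →  a_1 = 2
544 = 16·33 + 16   →  a_2 = 16
33 = 2·16 + 1   →  a_3 = 2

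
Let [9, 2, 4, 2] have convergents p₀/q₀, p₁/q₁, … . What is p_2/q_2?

85/9

Using pₖ = aₖpₖ₋₁ + pₖ₋₂, qₖ = aₖqₖ₋₁ + qₖ₋₂ (with p₋₁=1, p₋₂=0, q₋₁=0, q₋₂=1):
  k=0: a=9, p=9, q=1
  k=1: a=2, p=19, q=2
  k=2: a=4, p=85, q=9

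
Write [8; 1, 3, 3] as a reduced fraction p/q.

114/13

Fold from the inside: start with 3/1.
  3 + 1/3 = 10/3
  1 + 3/10 = 13/10
  8 + 10/13 = 114/13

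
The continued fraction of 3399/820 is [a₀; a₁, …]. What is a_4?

3399 = 4·820 + 119   →  a_0 = 4
820 = 6·119 + 106   →  a_1 = 6
119 = 1·106 + 13   →  a_2 = 1
106 = 8·13 + 2   →  a_3 = 8
13 = 6·2 + 1   →  a_4 = 6

6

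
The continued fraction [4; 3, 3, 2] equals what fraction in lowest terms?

Fold from the inside: start with 2/1.
  3 + 1/2 = 7/2
  3 + 2/7 = 23/7
  4 + 7/23 = 99/23

99/23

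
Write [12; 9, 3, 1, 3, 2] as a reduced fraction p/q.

3814/315

Fold from the inside: start with 2/1.
  3 + 1/2 = 7/2
  1 + 2/7 = 9/7
  3 + 7/9 = 34/9
  9 + 9/34 = 315/34
  12 + 34/315 = 3814/315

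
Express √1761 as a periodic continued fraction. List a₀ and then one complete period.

[41; 1, 26, 1, 82]

a₀ = ⌊√1761⌋ = 41.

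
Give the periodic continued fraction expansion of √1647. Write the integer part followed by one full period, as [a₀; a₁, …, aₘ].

[40; 1, 1, 2, 1, 1, 80]

a₀ = ⌊√1647⌋ = 40.
With m₀=0, d₀=1 and mₖ₊₁ = dₖaₖ − mₖ, dₖ₊₁ = (n − mₖ₊₁²)/dₖ, aₖ₊₁ = ⌊(a₀+mₖ₊₁)/dₖ₊₁⌋:
  k=1: m=40, d=47, a=1
  k=2: m=7, d=34, a=1
  k=3: m=27, d=27, a=2
  k=4: m=27, d=34, a=1
  k=5: m=7, d=47, a=1
  k=6: m=40, d=1, a=80
d=1 and a=2a₀=80 at k=6, so the next step gives (m, d) = (40, 47) again — its k=1 value — and the period has length 6.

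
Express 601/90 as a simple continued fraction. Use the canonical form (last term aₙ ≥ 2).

[6; 1, 2, 9, 1, 2]

601 = 6*90 + 61
90 = 1*61 + 29
61 = 2*29 + 3
29 = 9*3 + 2
3 = 1*2 + 1
2 = 2*1 + 0  (stop)
So 601/90 = [6; 1, 2, 9, 1, 2].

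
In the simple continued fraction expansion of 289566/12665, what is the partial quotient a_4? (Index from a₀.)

13

289566 = 22·12665 + 10936   →  a_0 = 22
12665 = 1·10936 + 1729   →  a_1 = 1
10936 = 6·1729 + 562   →  a_2 = 6
1729 = 3·562 + 43   →  a_3 = 3
562 = 13·43 + 3   →  a_4 = 13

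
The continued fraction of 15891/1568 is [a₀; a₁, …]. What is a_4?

7

15891 = 10·1568 + 211   →  a_0 = 10
1568 = 7·211 + 91   →  a_1 = 7
211 = 2·91 + 29   →  a_2 = 2
91 = 3·29 + 4   →  a_3 = 3
29 = 7·4 + 1   →  a_4 = 7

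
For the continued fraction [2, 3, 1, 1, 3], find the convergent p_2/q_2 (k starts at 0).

Using pₖ = aₖpₖ₋₁ + pₖ₋₂, qₖ = aₖqₖ₋₁ + qₖ₋₂ (with p₋₁=1, p₋₂=0, q₋₁=0, q₋₂=1):
  k=0: a=2, p=2, q=1
  k=1: a=3, p=7, q=3
  k=2: a=1, p=9, q=4

9/4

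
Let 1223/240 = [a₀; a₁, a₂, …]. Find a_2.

1223 = 5·240 + 23   →  a_0 = 5
240 = 10·23 + 10   →  a_1 = 10
23 = 2·10 + 3   →  a_2 = 2

2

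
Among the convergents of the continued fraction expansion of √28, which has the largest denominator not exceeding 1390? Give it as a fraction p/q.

√28 = [5; 3, 2, 3, 10, …] (period length 4).
Convergents:
  p_0/q_0 = 5/1
  p_1/q_1 = 16/3
  p_2/q_2 = 37/7
  p_3/q_3 = 127/24
  p_4/q_4 = 1307/247
  p_5/q_5 = 4048/765
  p_6/q_6 = 9403/1777
q_5 = 765 ≤ 1390 < 1777 = q_6, so the answer is 4048/765.

4048/765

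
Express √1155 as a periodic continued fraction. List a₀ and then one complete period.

[33; 1, 66]

a₀ = ⌊√1155⌋ = 33.
With m₀=0, d₀=1 and mₖ₊₁ = dₖaₖ − mₖ, dₖ₊₁ = (n − mₖ₊₁²)/dₖ, aₖ₊₁ = ⌊(a₀+mₖ₊₁)/dₖ₊₁⌋:
  k=1: m=33, d=66, a=1
  k=2: m=33, d=1, a=66
d=1 and a=2a₀=66 at k=2, so the next step gives (m, d) = (33, 66) again — its k=1 value — and the period has length 2.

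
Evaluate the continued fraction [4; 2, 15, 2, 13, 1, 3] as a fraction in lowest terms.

16341/3644

Fold from the inside: start with 3/1.
  1 + 1/3 = 4/3
  13 + 3/4 = 55/4
  2 + 4/55 = 114/55
  15 + 55/114 = 1765/114
  2 + 114/1765 = 3644/1765
  4 + 1765/3644 = 16341/3644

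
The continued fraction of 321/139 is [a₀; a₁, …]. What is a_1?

3

321 = 2·139 + 43   →  a_0 = 2
139 = 3·43 + 10   →  a_1 = 3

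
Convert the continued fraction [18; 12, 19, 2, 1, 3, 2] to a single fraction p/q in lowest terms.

105478/5833

Fold from the inside: start with 2/1.
  3 + 1/2 = 7/2
  1 + 2/7 = 9/7
  2 + 7/9 = 25/9
  19 + 9/25 = 484/25
  12 + 25/484 = 5833/484
  18 + 484/5833 = 105478/5833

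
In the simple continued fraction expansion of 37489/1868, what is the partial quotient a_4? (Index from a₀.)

2

37489 = 20·1868 + 129   →  a_0 = 20
1868 = 14·129 + 62   →  a_1 = 14
129 = 2·62 + 5   →  a_2 = 2
62 = 12·5 + 2   →  a_3 = 12
5 = 2·2 + 1   →  a_4 = 2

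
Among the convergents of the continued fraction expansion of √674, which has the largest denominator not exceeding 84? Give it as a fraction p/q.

√674 = [25; 1, 24, 1, 50, …] (period length 4).
Convergents:
  p_0/q_0 = 25/1
  p_1/q_1 = 26/1
  p_2/q_2 = 649/25
  p_3/q_3 = 675/26
  p_4/q_4 = 34399/1325
q_3 = 26 ≤ 84 < 1325 = q_4, so the answer is 675/26.

675/26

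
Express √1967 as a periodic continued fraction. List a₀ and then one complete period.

a₀ = ⌊√1967⌋ = 44.
With m₀=0, d₀=1 and mₖ₊₁ = dₖaₖ − mₖ, dₖ₊₁ = (n − mₖ₊₁²)/dₖ, aₖ₊₁ = ⌊(a₀+mₖ₊₁)/dₖ₊₁⌋:
  k=1: m=44, d=31, a=2
  k=2: m=18, d=53, a=1
  k=3: m=35, d=14, a=5
  k=4: m=35, d=53, a=1
  k=5: m=18, d=31, a=2
  k=6: m=44, d=1, a=88
d=1 and a=2a₀=88 at k=6, so the next step gives (m, d) = (44, 31) again — its k=1 value — and the period has length 6.

[44; 2, 1, 5, 1, 2, 88]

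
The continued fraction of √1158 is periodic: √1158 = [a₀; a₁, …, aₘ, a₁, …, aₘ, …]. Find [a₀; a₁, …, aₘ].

a₀ = ⌊√1158⌋ = 34.
With m₀=0, d₀=1 and mₖ₊₁ = dₖaₖ − mₖ, dₖ₊₁ = (n − mₖ₊₁²)/dₖ, aₖ₊₁ = ⌊(a₀+mₖ₊₁)/dₖ₊₁⌋:
  k=1: m=34, d=2, a=34
  k=2: m=34, d=1, a=68
d=1 and a=2a₀=68 at k=2, so the next step gives (m, d) = (34, 2) again — its k=1 value — and the period has length 2.

[34; 34, 68]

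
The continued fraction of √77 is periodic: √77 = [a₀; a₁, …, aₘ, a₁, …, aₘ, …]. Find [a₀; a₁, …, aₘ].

[8; 1, 3, 2, 3, 1, 16]

a₀ = ⌊√77⌋ = 8.
With m₀=0, d₀=1 and mₖ₊₁ = dₖaₖ − mₖ, dₖ₊₁ = (n − mₖ₊₁²)/dₖ, aₖ₊₁ = ⌊(a₀+mₖ₊₁)/dₖ₊₁⌋:
  k=1: m=8, d=13, a=1
  k=2: m=5, d=4, a=3
  k=3: m=7, d=7, a=2
  k=4: m=7, d=4, a=3
  k=5: m=5, d=13, a=1
  k=6: m=8, d=1, a=16
d=1 and a=2a₀=16 at k=6, so the next step gives (m, d) = (8, 13) again — its k=1 value — and the period has length 6.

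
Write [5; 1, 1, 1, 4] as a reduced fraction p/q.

79/14

Fold from the inside: start with 4/1.
  1 + 1/4 = 5/4
  1 + 4/5 = 9/5
  1 + 5/9 = 14/9
  5 + 9/14 = 79/14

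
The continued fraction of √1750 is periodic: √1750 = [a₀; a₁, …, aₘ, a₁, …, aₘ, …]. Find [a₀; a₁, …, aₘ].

a₀ = ⌊√1750⌋ = 41.
With m₀=0, d₀=1 and mₖ₊₁ = dₖaₖ − mₖ, dₖ₊₁ = (n − mₖ₊₁²)/dₖ, aₖ₊₁ = ⌊(a₀+mₖ₊₁)/dₖ₊₁⌋:
  k=1: m=41, d=69, a=1
  k=2: m=28, d=14, a=4
  k=3: m=28, d=69, a=1
  k=4: m=41, d=1, a=82
d=1 and a=2a₀=82 at k=4, so the next step gives (m, d) = (41, 69) again — its k=1 value — and the period has length 4.

[41; 1, 4, 1, 82]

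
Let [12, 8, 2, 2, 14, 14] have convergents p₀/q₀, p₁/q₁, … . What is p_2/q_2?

Using pₖ = aₖpₖ₋₁ + pₖ₋₂, qₖ = aₖqₖ₋₁ + qₖ₋₂ (with p₋₁=1, p₋₂=0, q₋₁=0, q₋₂=1):
  k=0: a=12, p=12, q=1
  k=1: a=8, p=97, q=8
  k=2: a=2, p=206, q=17

206/17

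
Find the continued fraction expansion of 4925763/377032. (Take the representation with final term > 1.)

[13; 15, 2, 17, 15, 15, 3]

4925763 = 13·377032 + 24347
377032 = 15·24347 + 11827
24347 = 2·11827 + 693
11827 = 17·693 + 46
693 = 15·46 + 3
46 = 15·3 + 1
3 = 3·1 + 0  (stop)
So 4925763/377032 = [13; 15, 2, 17, 15, 15, 3].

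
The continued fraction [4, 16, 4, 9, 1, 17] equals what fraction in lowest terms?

48426/11923

Fold from the inside: start with 17/1.
  1 + 1/17 = 18/17
  9 + 17/18 = 179/18
  4 + 18/179 = 734/179
  16 + 179/734 = 11923/734
  4 + 734/11923 = 48426/11923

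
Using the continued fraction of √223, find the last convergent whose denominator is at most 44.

√223 = [14; 1, 13, 1, 28, …] (period length 4).
Convergents:
  p_0/q_0 = 14/1
  p_1/q_1 = 15/1
  p_2/q_2 = 209/14
  p_3/q_3 = 224/15
  p_4/q_4 = 6481/434
q_3 = 15 ≤ 44 < 434 = q_4, so the answer is 224/15.

224/15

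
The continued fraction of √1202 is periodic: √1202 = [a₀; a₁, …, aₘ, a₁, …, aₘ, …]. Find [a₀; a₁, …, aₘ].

[34; 1, 2, 34, 2, 1, 68]

a₀ = ⌊√1202⌋ = 34.
With m₀=0, d₀=1 and mₖ₊₁ = dₖaₖ − mₖ, dₖ₊₁ = (n − mₖ₊₁²)/dₖ, aₖ₊₁ = ⌊(a₀+mₖ₊₁)/dₖ₊₁⌋:
  k=1: m=34, d=46, a=1
  k=2: m=12, d=23, a=2
  k=3: m=34, d=2, a=34
  k=4: m=34, d=23, a=2
  k=5: m=12, d=46, a=1
  k=6: m=34, d=1, a=68
d=1 and a=2a₀=68 at k=6, so the next step gives (m, d) = (34, 46) again — its k=1 value — and the period has length 6.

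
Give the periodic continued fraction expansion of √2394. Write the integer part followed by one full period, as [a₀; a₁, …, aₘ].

a₀ = ⌊√2394⌋ = 48.

[48; 1, 12, 1, 96]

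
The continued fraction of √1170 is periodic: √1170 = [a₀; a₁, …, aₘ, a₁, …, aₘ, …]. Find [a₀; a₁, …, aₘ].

a₀ = ⌊√1170⌋ = 34.
With m₀=0, d₀=1 and mₖ₊₁ = dₖaₖ − mₖ, dₖ₊₁ = (n − mₖ₊₁²)/dₖ, aₖ₊₁ = ⌊(a₀+mₖ₊₁)/dₖ₊₁⌋:
  k=1: m=34, d=14, a=4
  k=2: m=22, d=49, a=1
  k=3: m=27, d=9, a=6
  k=4: m=27, d=49, a=1
  k=5: m=22, d=14, a=4
  k=6: m=34, d=1, a=68
d=1 and a=2a₀=68 at k=6, so the next step gives (m, d) = (34, 14) again — its k=1 value — and the period has length 6.

[34; 4, 1, 6, 1, 4, 68]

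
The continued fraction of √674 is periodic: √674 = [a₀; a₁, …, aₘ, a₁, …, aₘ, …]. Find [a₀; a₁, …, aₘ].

a₀ = ⌊√674⌋ = 25.
With m₀=0, d₀=1 and mₖ₊₁ = dₖaₖ − mₖ, dₖ₊₁ = (n − mₖ₊₁²)/dₖ, aₖ₊₁ = ⌊(a₀+mₖ₊₁)/dₖ₊₁⌋:
  k=1: m=25, d=49, a=1
  k=2: m=24, d=2, a=24
  k=3: m=24, d=49, a=1
  k=4: m=25, d=1, a=50
d=1 and a=2a₀=50 at k=4, so the next step gives (m, d) = (25, 49) again — its k=1 value — and the period has length 4.

[25; 1, 24, 1, 50]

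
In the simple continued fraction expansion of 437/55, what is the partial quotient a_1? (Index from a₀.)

1

437 = 7·55 + 52   →  a_0 = 7
55 = 1·52 + 3   →  a_1 = 1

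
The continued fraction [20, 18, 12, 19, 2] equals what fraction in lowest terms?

170450/8499

Fold from the inside: start with 2/1.
  19 + 1/2 = 39/2
  12 + 2/39 = 470/39
  18 + 39/470 = 8499/470
  20 + 470/8499 = 170450/8499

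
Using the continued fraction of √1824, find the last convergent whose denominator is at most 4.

128/3

√1824 = [42; 1, 2, 2, 2, 1, 84, …] (period length 6).
Convergents:
  p_0/q_0 = 42/1
  p_1/q_1 = 43/1
  p_2/q_2 = 128/3
  p_3/q_3 = 299/7
q_2 = 3 ≤ 4 < 7 = q_3, so the answer is 128/3.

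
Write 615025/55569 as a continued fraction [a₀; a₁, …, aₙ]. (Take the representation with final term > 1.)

[11; 14, 1, 3, 11, 4, 3, 6]

615025 = 11·55569 + 3766
55569 = 14·3766 + 2845
3766 = 1·2845 + 921
2845 = 3·921 + 82
921 = 11·82 + 19
82 = 4·19 + 6
19 = 3·6 + 1
6 = 6·1 + 0  (stop)
So 615025/55569 = [11; 14, 1, 3, 11, 4, 3, 6].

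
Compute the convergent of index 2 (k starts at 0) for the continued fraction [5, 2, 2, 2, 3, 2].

Using pₖ = aₖpₖ₋₁ + pₖ₋₂, qₖ = aₖqₖ₋₁ + qₖ₋₂ (with p₋₁=1, p₋₂=0, q₋₁=0, q₋₂=1):
  k=0: a=5, p=5, q=1
  k=1: a=2, p=11, q=2
  k=2: a=2, p=27, q=5

27/5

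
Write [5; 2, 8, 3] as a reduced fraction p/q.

290/53

Fold from the inside: start with 3/1.
  8 + 1/3 = 25/3
  2 + 3/25 = 53/25
  5 + 25/53 = 290/53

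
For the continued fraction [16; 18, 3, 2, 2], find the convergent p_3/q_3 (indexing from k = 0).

Using pₖ = aₖpₖ₋₁ + pₖ₋₂, qₖ = aₖqₖ₋₁ + qₖ₋₂ (with p₋₁=1, p₋₂=0, q₋₁=0, q₋₂=1):
  k=0: a=16, p=16, q=1
  k=1: a=18, p=289, q=18
  k=2: a=3, p=883, q=55
  k=3: a=2, p=2055, q=128

2055/128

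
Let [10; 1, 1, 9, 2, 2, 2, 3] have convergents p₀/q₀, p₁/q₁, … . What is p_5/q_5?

1042/99

Using pₖ = aₖpₖ₋₁ + pₖ₋₂, qₖ = aₖqₖ₋₁ + qₖ₋₂ (with p₋₁=1, p₋₂=0, q₋₁=0, q₋₂=1):
  k=0: a=10, p=10, q=1
  k=1: a=1, p=11, q=1
  k=2: a=1, p=21, q=2
  k=3: a=9, p=200, q=19
  k=4: a=2, p=421, q=40
  k=5: a=2, p=1042, q=99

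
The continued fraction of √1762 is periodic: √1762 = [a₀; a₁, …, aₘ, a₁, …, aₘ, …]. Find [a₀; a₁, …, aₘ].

[41; 1, 40, 1, 82]

a₀ = ⌊√1762⌋ = 41.
With m₀=0, d₀=1 and mₖ₊₁ = dₖaₖ − mₖ, dₖ₊₁ = (n − mₖ₊₁²)/dₖ, aₖ₊₁ = ⌊(a₀+mₖ₊₁)/dₖ₊₁⌋:
  k=1: m=41, d=81, a=1
  k=2: m=40, d=2, a=40
  k=3: m=40, d=81, a=1
  k=4: m=41, d=1, a=82
d=1 and a=2a₀=82 at k=4, so the next step gives (m, d) = (41, 81) again — its k=1 value — and the period has length 4.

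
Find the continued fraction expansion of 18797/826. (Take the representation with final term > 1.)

18797 = 22*826 + 625
826 = 1*625 + 201
625 = 3*201 + 22
201 = 9*22 + 3
22 = 7*3 + 1
3 = 3*1 + 0  (stop)
So 18797/826 = [22; 1, 3, 9, 7, 3].

[22; 1, 3, 9, 7, 3]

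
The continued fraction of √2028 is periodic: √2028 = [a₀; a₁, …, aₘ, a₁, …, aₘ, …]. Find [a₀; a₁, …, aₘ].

a₀ = ⌊√2028⌋ = 45.
With m₀=0, d₀=1 and mₖ₊₁ = dₖaₖ − mₖ, dₖ₊₁ = (n − mₖ₊₁²)/dₖ, aₖ₊₁ = ⌊(a₀+mₖ₊₁)/dₖ₊₁⌋:
  k=1: m=45, d=3, a=30
  k=2: m=45, d=1, a=90
d=1 and a=2a₀=90 at k=2, so the next step gives (m, d) = (45, 3) again — its k=1 value — and the period has length 2.

[45; 30, 90]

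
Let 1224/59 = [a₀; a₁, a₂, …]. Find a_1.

1

1224 = 20·59 + 44   →  a_0 = 20
59 = 1·44 + 15   →  a_1 = 1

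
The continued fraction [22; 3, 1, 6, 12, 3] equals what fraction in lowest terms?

22504/1011

Fold from the inside: start with 3/1.
  12 + 1/3 = 37/3
  6 + 3/37 = 225/37
  1 + 37/225 = 262/225
  3 + 225/262 = 1011/262
  22 + 262/1011 = 22504/1011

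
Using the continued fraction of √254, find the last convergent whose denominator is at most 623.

8144/511

√254 = [15; 1, 14, 1, 30, …] (period length 4).
Convergents:
  p_0/q_0 = 15/1
  p_1/q_1 = 16/1
  p_2/q_2 = 239/15
  p_3/q_3 = 255/16
  p_4/q_4 = 7889/495
  p_5/q_5 = 8144/511
  p_6/q_6 = 121905/7649
q_5 = 511 ≤ 623 < 7649 = q_6, so the answer is 8144/511.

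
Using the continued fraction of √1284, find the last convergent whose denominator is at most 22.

√1284 = [35; 1, 4, 1, 70, …] (period length 4).
Convergents:
  p_0/q_0 = 35/1
  p_1/q_1 = 36/1
  p_2/q_2 = 179/5
  p_3/q_3 = 215/6
  p_4/q_4 = 15229/425
q_3 = 6 ≤ 22 < 425 = q_4, so the answer is 215/6.

215/6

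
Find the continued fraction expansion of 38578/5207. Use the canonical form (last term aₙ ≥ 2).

[7; 2, 2, 4, 9, 4, 6]

38578 = 7·5207 + 2129
5207 = 2·2129 + 949
2129 = 2·949 + 231
949 = 4·231 + 25
231 = 9·25 + 6
25 = 4·6 + 1
6 = 6·1 + 0  (stop)
So 38578/5207 = [7; 2, 2, 4, 9, 4, 6].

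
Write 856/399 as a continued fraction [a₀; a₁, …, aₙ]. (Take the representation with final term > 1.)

[2; 6, 1, 7, 3, 2]

856 = 2·399 + 58
399 = 6·58 + 51
58 = 1·51 + 7
51 = 7·7 + 2
7 = 3·2 + 1
2 = 2·1 + 0  (stop)
So 856/399 = [2; 6, 1, 7, 3, 2].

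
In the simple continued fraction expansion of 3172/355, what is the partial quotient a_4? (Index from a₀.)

3172 = 8·355 + 332   →  a_0 = 8
355 = 1·332 + 23   →  a_1 = 1
332 = 14·23 + 10   →  a_2 = 14
23 = 2·10 + 3   →  a_3 = 2
10 = 3·3 + 1   →  a_4 = 3

3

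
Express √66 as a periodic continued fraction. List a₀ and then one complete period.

[8; 8, 16]

a₀ = ⌊√66⌋ = 8.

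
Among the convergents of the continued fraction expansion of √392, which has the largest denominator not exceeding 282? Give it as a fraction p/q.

√392 = [19; 1, 3, 1, 38, …] (period length 4).
Convergents:
  p_0/q_0 = 19/1
  p_1/q_1 = 20/1
  p_2/q_2 = 79/4
  p_3/q_3 = 99/5
  p_4/q_4 = 3841/194
  p_5/q_5 = 3940/199
  p_6/q_6 = 15661/791
q_5 = 199 ≤ 282 < 791 = q_6, so the answer is 3940/199.

3940/199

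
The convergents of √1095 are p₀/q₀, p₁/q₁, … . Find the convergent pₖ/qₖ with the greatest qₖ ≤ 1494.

√1095 = [33; 11, 66, …] (period length 2).
Convergents:
  p_0/q_0 = 33/1
  p_1/q_1 = 364/11
  p_2/q_2 = 24057/727
  p_3/q_3 = 264991/8008
q_2 = 727 ≤ 1494 < 8008 = q_3, so the answer is 24057/727.

24057/727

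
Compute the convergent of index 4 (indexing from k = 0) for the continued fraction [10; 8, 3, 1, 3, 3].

Using pₖ = aₖpₖ₋₁ + pₖ₋₂, qₖ = aₖqₖ₋₁ + qₖ₋₂ (with p₋₁=1, p₋₂=0, q₋₁=0, q₋₂=1):
  k=0: a=10, p=10, q=1
  k=1: a=8, p=81, q=8
  k=2: a=3, p=253, q=25
  k=3: a=1, p=334, q=33
  k=4: a=3, p=1255, q=124

1255/124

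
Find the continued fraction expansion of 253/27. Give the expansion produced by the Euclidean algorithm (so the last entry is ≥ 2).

[9; 2, 1, 2, 3]

253 = 9*27 + 10
27 = 2*10 + 7
10 = 1*7 + 3
7 = 2*3 + 1
3 = 3*1 + 0  (stop)
So 253/27 = [9; 2, 1, 2, 3].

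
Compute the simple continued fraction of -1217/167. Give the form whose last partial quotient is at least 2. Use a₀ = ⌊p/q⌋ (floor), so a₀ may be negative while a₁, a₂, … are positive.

[-8; 1, 2, 2, 11, 2]

-1217 = -8*167 + 119
167 = 1*119 + 48
119 = 2*48 + 23
48 = 2*23 + 2
23 = 11*2 + 1
2 = 2*1 + 0  (stop)
So -1217/167 = [-8; 1, 2, 2, 11, 2].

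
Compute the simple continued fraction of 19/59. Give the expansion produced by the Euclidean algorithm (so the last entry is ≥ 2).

[0; 3, 9, 2]

19 = 0·59 + 19
59 = 3·19 + 2
19 = 9·2 + 1
2 = 2·1 + 0  (stop)
So 19/59 = [0; 3, 9, 2].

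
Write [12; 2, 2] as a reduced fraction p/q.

Using pₖ = aₖpₖ₋₁ + pₖ₋₂ and qₖ = aₖqₖ₋₁ + qₖ₋₂:
  k=0: a=12, p=12, q=1
  k=1: a=2, p=25, q=2
  k=2: a=2, p=62, q=5

62/5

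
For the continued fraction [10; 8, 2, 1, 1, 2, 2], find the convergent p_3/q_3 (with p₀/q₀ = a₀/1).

Using pₖ = aₖpₖ₋₁ + pₖ₋₂, qₖ = aₖqₖ₋₁ + qₖ₋₂ (with p₋₁=1, p₋₂=0, q₋₁=0, q₋₂=1):
  k=0: a=10, p=10, q=1
  k=1: a=8, p=81, q=8
  k=2: a=2, p=172, q=17
  k=3: a=1, p=253, q=25

253/25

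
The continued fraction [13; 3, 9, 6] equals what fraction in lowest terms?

Fold from the inside: start with 6/1.
  9 + 1/6 = 55/6
  3 + 6/55 = 171/55
  13 + 55/171 = 2278/171

2278/171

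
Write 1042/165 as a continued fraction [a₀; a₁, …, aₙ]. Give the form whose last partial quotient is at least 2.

1042 = 6*165 + 52
165 = 3*52 + 9
52 = 5*9 + 7
9 = 1*7 + 2
7 = 3*2 + 1
2 = 2*1 + 0  (stop)
So 1042/165 = [6; 3, 5, 1, 3, 2].

[6; 3, 5, 1, 3, 2]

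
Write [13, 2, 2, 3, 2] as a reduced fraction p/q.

Fold from the inside: start with 2/1.
  3 + 1/2 = 7/2
  2 + 2/7 = 16/7
  2 + 7/16 = 39/16
  13 + 16/39 = 523/39

523/39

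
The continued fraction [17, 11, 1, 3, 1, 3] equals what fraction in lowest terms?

3827/224

Using pₖ = aₖpₖ₋₁ + pₖ₋₂ and qₖ = aₖqₖ₋₁ + qₖ₋₂:
  k=0: a=17, p=17, q=1
  k=1: a=11, p=188, q=11
  k=2: a=1, p=205, q=12
  k=3: a=3, p=803, q=47
  k=4: a=1, p=1008, q=59
  k=5: a=3, p=3827, q=224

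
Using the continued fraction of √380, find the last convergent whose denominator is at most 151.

√380 = [19; 2, 38, …] (period length 2).
Convergents:
  p_0/q_0 = 19/1
  p_1/q_1 = 39/2
  p_2/q_2 = 1501/77
  p_3/q_3 = 3041/156
q_2 = 77 ≤ 151 < 156 = q_3, so the answer is 1501/77.

1501/77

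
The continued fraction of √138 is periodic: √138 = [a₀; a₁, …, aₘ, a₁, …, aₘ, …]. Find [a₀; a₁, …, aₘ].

a₀ = ⌊√138⌋ = 11.
With m₀=0, d₀=1 and mₖ₊₁ = dₖaₖ − mₖ, dₖ₊₁ = (n − mₖ₊₁²)/dₖ, aₖ₊₁ = ⌊(a₀+mₖ₊₁)/dₖ₊₁⌋:
  k=1: m=11, d=17, a=1
  k=2: m=6, d=6, a=2
  k=3: m=6, d=17, a=1
  k=4: m=11, d=1, a=22
d=1 and a=2a₀=22 at k=4, so the next step gives (m, d) = (11, 17) again — its k=1 value — and the period has length 4.

[11; 1, 2, 1, 22]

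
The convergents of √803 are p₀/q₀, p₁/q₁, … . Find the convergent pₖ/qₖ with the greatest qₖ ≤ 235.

√803 = [28; 2, 1, 27, 1, 2, 56, …] (period length 6).
Convergents:
  p_0/q_0 = 28/1
  p_1/q_1 = 57/2
  p_2/q_2 = 85/3
  p_3/q_3 = 2352/83
  p_4/q_4 = 2437/86
  p_5/q_5 = 7226/255
q_4 = 86 ≤ 235 < 255 = q_5, so the answer is 2437/86.

2437/86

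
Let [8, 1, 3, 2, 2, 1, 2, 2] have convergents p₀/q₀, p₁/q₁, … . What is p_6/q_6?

Using pₖ = aₖpₖ₋₁ + pₖ₋₂, qₖ = aₖqₖ₋₁ + qₖ₋₂ (with p₋₁=1, p₋₂=0, q₋₁=0, q₋₂=1):
  k=0: a=8, p=8, q=1
  k=1: a=1, p=9, q=1
  k=2: a=3, p=35, q=4
  k=3: a=2, p=79, q=9
  k=4: a=2, p=193, q=22
  k=5: a=1, p=272, q=31
  k=6: a=2, p=737, q=84

737/84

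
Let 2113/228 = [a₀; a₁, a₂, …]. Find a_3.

2113 = 9·228 + 61   →  a_0 = 9
228 = 3·61 + 45   →  a_1 = 3
61 = 1·45 + 16   →  a_2 = 1
45 = 2·16 + 13   →  a_3 = 2

2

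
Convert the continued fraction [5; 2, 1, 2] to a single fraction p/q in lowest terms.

Using pₖ = aₖpₖ₋₁ + pₖ₋₂ and qₖ = aₖqₖ₋₁ + qₖ₋₂:
  k=0: a=5, p=5, q=1
  k=1: a=2, p=11, q=2
  k=2: a=1, p=16, q=3
  k=3: a=2, p=43, q=8

43/8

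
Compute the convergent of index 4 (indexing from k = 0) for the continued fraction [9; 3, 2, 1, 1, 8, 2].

Using pₖ = aₖpₖ₋₁ + pₖ₋₂, qₖ = aₖqₖ₋₁ + qₖ₋₂ (with p₋₁=1, p₋₂=0, q₋₁=0, q₋₂=1):
  k=0: a=9, p=9, q=1
  k=1: a=3, p=28, q=3
  k=2: a=2, p=65, q=7
  k=3: a=1, p=93, q=10
  k=4: a=1, p=158, q=17

158/17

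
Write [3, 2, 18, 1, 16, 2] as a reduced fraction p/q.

Fold from the inside: start with 2/1.
  16 + 1/2 = 33/2
  1 + 2/33 = 35/33
  18 + 33/35 = 663/35
  2 + 35/663 = 1361/663
  3 + 663/1361 = 4746/1361

4746/1361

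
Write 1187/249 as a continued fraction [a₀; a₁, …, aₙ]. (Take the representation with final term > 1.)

1187 = 4*249 + 191
249 = 1*191 + 58
191 = 3*58 + 17
58 = 3*17 + 7
17 = 2*7 + 3
7 = 2*3 + 1
3 = 3*1 + 0  (stop)
So 1187/249 = [4; 1, 3, 3, 2, 2, 3].

[4; 1, 3, 3, 2, 2, 3]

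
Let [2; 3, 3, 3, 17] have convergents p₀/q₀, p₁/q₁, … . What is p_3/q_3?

Using pₖ = aₖpₖ₋₁ + pₖ₋₂, qₖ = aₖqₖ₋₁ + qₖ₋₂ (with p₋₁=1, p₋₂=0, q₋₁=0, q₋₂=1):
  k=0: a=2, p=2, q=1
  k=1: a=3, p=7, q=3
  k=2: a=3, p=23, q=10
  k=3: a=3, p=76, q=33

76/33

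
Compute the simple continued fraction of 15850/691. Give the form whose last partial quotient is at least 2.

15850 = 22*691 + 648
691 = 1*648 + 43
648 = 15*43 + 3
43 = 14*3 + 1
3 = 3*1 + 0  (stop)
So 15850/691 = [22; 1, 15, 14, 3].

[22; 1, 15, 14, 3]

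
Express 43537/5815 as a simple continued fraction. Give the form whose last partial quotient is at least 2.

43537 = 7×5815 + 2832
5815 = 2×2832 + 151
2832 = 18×151 + 114
151 = 1×114 + 37
114 = 3×37 + 3
37 = 12×3 + 1
3 = 3×1 + 0  (stop)
So 43537/5815 = [7; 2, 18, 1, 3, 12, 3].

[7; 2, 18, 1, 3, 12, 3]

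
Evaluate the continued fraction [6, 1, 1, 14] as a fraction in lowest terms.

Fold from the inside: start with 14/1.
  1 + 1/14 = 15/14
  1 + 14/15 = 29/15
  6 + 15/29 = 189/29

189/29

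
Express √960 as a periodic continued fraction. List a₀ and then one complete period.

a₀ = ⌊√960⌋ = 30.
With m₀=0, d₀=1 and mₖ₊₁ = dₖaₖ − mₖ, dₖ₊₁ = (n − mₖ₊₁²)/dₖ, aₖ₊₁ = ⌊(a₀+mₖ₊₁)/dₖ₊₁⌋:
  k=1: m=30, d=60, a=1
  k=2: m=30, d=1, a=60
d=1 and a=2a₀=60 at k=2, so the next step gives (m, d) = (30, 60) again — its k=1 value — and the period has length 2.

[30; 1, 60]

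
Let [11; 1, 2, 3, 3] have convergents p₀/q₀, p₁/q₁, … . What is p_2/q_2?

35/3

Using pₖ = aₖpₖ₋₁ + pₖ₋₂, qₖ = aₖqₖ₋₁ + qₖ₋₂ (with p₋₁=1, p₋₂=0, q₋₁=0, q₋₂=1):
  k=0: a=11, p=11, q=1
  k=1: a=1, p=12, q=1
  k=2: a=2, p=35, q=3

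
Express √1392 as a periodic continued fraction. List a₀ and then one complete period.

[37; 3, 4, 3, 74]

a₀ = ⌊√1392⌋ = 37.
With m₀=0, d₀=1 and mₖ₊₁ = dₖaₖ − mₖ, dₖ₊₁ = (n − mₖ₊₁²)/dₖ, aₖ₊₁ = ⌊(a₀+mₖ₊₁)/dₖ₊₁⌋:
  k=1: m=37, d=23, a=3
  k=2: m=32, d=16, a=4
  k=3: m=32, d=23, a=3
  k=4: m=37, d=1, a=74
d=1 and a=2a₀=74 at k=4, so the next step gives (m, d) = (37, 23) again — its k=1 value — and the period has length 4.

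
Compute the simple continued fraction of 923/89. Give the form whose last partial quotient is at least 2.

[10; 2, 1, 2, 3, 3]

923 = 10·89 + 33
89 = 2·33 + 23
33 = 1·23 + 10
23 = 2·10 + 3
10 = 3·3 + 1
3 = 3·1 + 0  (stop)
So 923/89 = [10; 2, 1, 2, 3, 3].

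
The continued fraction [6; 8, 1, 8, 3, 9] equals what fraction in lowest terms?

Using pₖ = aₖpₖ₋₁ + pₖ₋₂ and qₖ = aₖqₖ₋₁ + qₖ₋₂:
  k=0: a=6, p=6, q=1
  k=1: a=8, p=49, q=8
  k=2: a=1, p=55, q=9
  k=3: a=8, p=489, q=80
  k=4: a=3, p=1522, q=249
  k=5: a=9, p=14187, q=2321

14187/2321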